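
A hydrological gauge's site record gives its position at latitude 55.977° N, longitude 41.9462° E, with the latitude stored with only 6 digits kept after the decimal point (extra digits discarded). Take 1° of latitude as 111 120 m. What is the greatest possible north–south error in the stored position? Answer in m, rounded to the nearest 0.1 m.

Truncating at 6 decimal places can drop up to a full unit in the last place, so the latitude may be off by as much as 1e-06°.
So the N–S error is at most 1e-06 × 111120 = 0.11112 m.

0.1 m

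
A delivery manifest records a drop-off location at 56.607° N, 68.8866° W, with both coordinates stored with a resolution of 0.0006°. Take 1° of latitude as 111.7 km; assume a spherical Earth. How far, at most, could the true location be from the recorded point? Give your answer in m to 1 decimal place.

With a 0.0006° grid the true value lies within half a step, ±0.0006°/2 = ±0.0003°, of the stored one.
Latitude error → 0.0003 × 111700 = 33.51 m along the meridian.
E–W at 56.607°: 0.0003° × 111700 × cos 56.607° = 0.0003 × 111700 × 0.5504 ≈ 18.4432 m.
Worst case both components are at the extreme and orthogonal: √(33.51² + 18.4432²) ≈ 38.2501 m.

38.3 m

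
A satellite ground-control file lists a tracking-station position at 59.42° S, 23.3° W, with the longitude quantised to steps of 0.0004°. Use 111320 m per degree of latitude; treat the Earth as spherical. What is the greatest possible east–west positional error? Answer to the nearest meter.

11 meters

With a 0.0004° grid the true value lies within half a step, ±0.0004°/2 = ±0.0002°, of the stored one.
At latitude 59.42° a degree of longitude spans 111320 m × cos 59.42° = 111320 × 0.5087 ≈ 56633 m.
So at most 0.0002° × 56633 ≈ 11.3266 m east–west.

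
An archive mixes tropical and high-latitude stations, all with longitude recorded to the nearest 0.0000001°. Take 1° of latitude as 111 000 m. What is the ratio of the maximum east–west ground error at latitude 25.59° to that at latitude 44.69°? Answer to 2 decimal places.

Rounding to 7 decimal places leaves the longitude within ±5e-08° of the true value.
At 25.59°: 5e-08° × 111000 × cos 25.59° = 5e-08 × 111000 × 0.9019 ≈ 0.0050056 m.
Error at 44.69° = 5e-08° × 111000 × cos 44.69° ≈ 0.00555 × 0.7109 = 0.0039456 m.
Ratio: 0.0050056 / 0.0039456 = cos 25.59° / cos 44.69° ≈ 1.2686.

1.27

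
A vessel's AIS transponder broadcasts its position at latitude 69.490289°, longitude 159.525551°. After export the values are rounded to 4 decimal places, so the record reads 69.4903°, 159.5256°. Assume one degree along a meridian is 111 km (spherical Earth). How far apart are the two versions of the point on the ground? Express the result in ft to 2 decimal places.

Δlat = 69.490289 − 69.4903 = -0.000011°; Δlon = 159.525551 − 159.5256 = -0.000049°.
North–south shift: -0.000011 × 111000 = -1.221 m.
E–W at 69.4903°: -0.000049° × 111000 × cos 69.4903° = -0.000049 × 111000 × 0.3504 ≈ -1.90564 m.
Combined displacement = (1.221² + 1.90564²)^½ ≈ 2.26325 m.
In feet: 2.26325 m ÷ 0.3048 ≈ 7.4254 ft.

7.43 ft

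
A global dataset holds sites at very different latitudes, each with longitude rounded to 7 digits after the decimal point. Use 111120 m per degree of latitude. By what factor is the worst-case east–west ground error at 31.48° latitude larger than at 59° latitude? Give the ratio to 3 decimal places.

Rounding to 7 decimal places leaves the longitude within ±5e-08° of the true value.
At 31.48°: 5e-08° × 111120 × cos 31.48° = 5e-08 × 111120 × 0.8528 ≈ 0.0047383 m.
Error at 59° = 5e-08° × 111120 × cos 59° ≈ 0.005556 × 0.5150 = 0.0028616 m.
Ratio: 0.0047383 / 0.0028616 = cos 31.48° / cos 59° ≈ 1.6558.

1.656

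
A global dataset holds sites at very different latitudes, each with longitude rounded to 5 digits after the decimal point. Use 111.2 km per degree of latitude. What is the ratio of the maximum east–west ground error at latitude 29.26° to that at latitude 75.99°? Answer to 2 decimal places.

3.60

Rounding to 5 decimal places leaves the longitude within ±5e-06° of the true value.
At 29.26°: 5e-06° × 111200 × cos 29.26° = 5e-06 × 111200 × 0.8724 ≈ 0.48506 m.
At 75.99°: 5e-06° × 111200 × cos 75.99° = 5e-06 × 111200 × 0.2421 ≈ 0.1346 m.
Ratio: 0.48506 / 0.1346 = cos 29.26° / cos 75.99° ≈ 3.6036.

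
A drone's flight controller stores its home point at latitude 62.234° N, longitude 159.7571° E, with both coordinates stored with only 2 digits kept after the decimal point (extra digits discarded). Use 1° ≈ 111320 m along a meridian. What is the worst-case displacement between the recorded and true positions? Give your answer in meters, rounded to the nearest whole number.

Truncating at 2 decimal places can drop up to a full unit in the last place, so each coordinate may be off by as much as 0.01°.
N–S: 0.01° × 111320 m/° = 1113.2 m.
Longitude error → 0.01 × 111320 × cos 62.234° = 0.01 × 111320 × 0.4659 ≈ 518.597 m.
Combining orthogonally: (1113.2² + 518.597²)^½ ≈ 1228.07 m.

1228 meters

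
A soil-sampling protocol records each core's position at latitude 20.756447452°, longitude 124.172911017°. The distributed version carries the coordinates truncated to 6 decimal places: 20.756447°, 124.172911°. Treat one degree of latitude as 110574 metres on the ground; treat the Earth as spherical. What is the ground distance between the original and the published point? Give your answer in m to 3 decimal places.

The latitude changed by +0.000000452° and the longitude by +0.000000017°.
North–south shift: 0.000000452 × 110574 = 0.0499794 m.
E–W at 20.7564°: 0.000000017° × 110574 × cos 20.7564° = 0.000000017 × 110574 × 0.9351 ≈ 0.00175775 m.
Combined displacement = (0.0499794² + 0.00175775²)^½ ≈ 0.0500103 m.

0.050 m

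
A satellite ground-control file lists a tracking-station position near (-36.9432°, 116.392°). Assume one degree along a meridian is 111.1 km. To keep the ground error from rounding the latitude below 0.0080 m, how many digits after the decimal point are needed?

One degree of latitude covers 111100 m.
Rounding to N decimal places gives at most 0.5 × 10⁻ᴺ degrees of error, i.e. 0.5 × 10⁻ᴺ × 111100 m.
Setting 55550 × 10⁻ᴺ ≤ 0.0080 gives 10ᴺ ≥ 6.944e+06, i.e. N ≥ 6.84.
So 7 decimal places suffice (0.00556 m); 6 would allow up to 0.0555 m.

7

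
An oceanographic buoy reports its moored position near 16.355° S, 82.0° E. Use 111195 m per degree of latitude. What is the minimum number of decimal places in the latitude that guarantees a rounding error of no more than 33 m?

4 decimal places

One degree of latitude covers 111195 m.
With N decimal places the half-ulp bound is 0.5·10⁻ᴺ°, or 0.5·10⁻ᴺ × 111195 m on the ground.
Need 0.5 × 111195 × 10⁻ᴺ ≤ 33 → 10⁻ᴺ ≤ 5.936e-04, so N ≥ 3.23.
So 4 decimal places suffice (5.56 m); 3 would allow up to 55.6 m.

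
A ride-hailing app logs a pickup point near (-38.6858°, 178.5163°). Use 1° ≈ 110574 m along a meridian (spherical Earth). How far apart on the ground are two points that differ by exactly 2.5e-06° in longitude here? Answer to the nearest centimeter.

At 38.6858° a degree of longitude is 110574 × cos 38.6858° ≈ 86312.4 m, so 2.5e-06° corresponds to 0.215781 m.
That is 0.215781 m = 21.578 cm.

22 centimeters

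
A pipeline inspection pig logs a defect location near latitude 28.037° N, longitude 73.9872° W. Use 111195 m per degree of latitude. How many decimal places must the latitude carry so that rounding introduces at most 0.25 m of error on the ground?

One degree of latitude covers 111195 m.
N decimal places → at most half a unit in the last place, 0.5 × 10⁻ᴺ° = 111195/2 × 10⁻ᴺ m.
Need 0.5 × 111195 × 10⁻ᴺ ≤ 0.25 → 10⁻ᴺ ≤ 4.497e-06, so N ≥ 5.35.
So 6 decimal places suffice (0.0556 m); 5 would allow up to 0.556 m.

6 decimal places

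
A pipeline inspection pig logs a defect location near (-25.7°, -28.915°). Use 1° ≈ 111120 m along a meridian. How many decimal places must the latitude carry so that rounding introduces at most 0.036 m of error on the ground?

7 decimal places

One degree of latitude covers 111120 m.
Rounding to N decimal places gives at most 0.5 × 10⁻ᴺ degrees of error, i.e. 0.5 × 10⁻ᴺ × 111120 m.
Setting 55560 × 10⁻ᴺ ≤ 0.036 gives 10ᴺ ≥ 1.543e+06, i.e. N ≥ 6.19.
N = 6 would give 0.0556 m (too coarse); N = 7 gives 0.00556 m ≤ 0.036 m.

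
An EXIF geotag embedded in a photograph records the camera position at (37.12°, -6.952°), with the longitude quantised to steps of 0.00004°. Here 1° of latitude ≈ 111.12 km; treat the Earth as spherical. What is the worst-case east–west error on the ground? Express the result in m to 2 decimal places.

With a 0.00004° grid the true value lies within half a step, ±0.00004°/2 = ±2e-05°, of the stored one.
Parallels shrink by cos φ, so at 37.12° a degree of longitude is 111120 × 0.7974 ≈ 88604.1 m.
Maximum E–W displacement: 2e-05 × 88604.1 = 1.77208 m.

1.77 m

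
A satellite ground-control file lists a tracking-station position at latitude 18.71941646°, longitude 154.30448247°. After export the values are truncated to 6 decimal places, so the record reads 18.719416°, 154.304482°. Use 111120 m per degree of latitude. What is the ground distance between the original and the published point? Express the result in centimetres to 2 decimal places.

7.11 centimetres

Δlat = 18.71941646 − 18.719416 = +0.00000046°; Δlon = 154.30448247 − 154.304482 = +0.00000047°.
North–south shift: 0.00000046 × 111120 = 0.0511152 m.
E–W at 18.7194°: 0.00000047° × 111120 × cos 18.7194° = 0.00000047 × 111120 × 0.9471 ≈ 0.0494637 m.
Distance: √(0.0511152² + 0.0494637²) ≈ 0.0711296 m.
That is 0.0711296 m = 7.113 cm.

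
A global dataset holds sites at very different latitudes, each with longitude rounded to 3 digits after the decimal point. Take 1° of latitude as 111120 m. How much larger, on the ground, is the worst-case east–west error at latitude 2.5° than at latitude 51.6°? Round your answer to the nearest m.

Rounding to 3 decimal places leaves the longitude within ±0.0005° of the true value.
Error at 2.5° = 0.0005° × 111120 × cos 2.5° ≈ 55.56 × 0.9990 = 55.507 m.
Error at 51.6° = 0.0005° × 111120 × cos 51.6° ≈ 55.56 × 0.6211 = 34.511 m.
So the lower-latitude error exceeds the higher by 55.507 − 34.511 = 20.996 m.

21 m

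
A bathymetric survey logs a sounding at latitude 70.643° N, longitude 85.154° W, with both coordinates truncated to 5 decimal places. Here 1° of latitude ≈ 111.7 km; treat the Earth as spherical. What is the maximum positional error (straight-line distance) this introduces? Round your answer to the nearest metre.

Truncating at 5 decimal places can drop up to a full unit in the last place, so each coordinate may be off by as much as 1e-05°.
N–S: 1e-05° × 111700 m/° = 1.117 m.
E–W at 70.643°: 1e-05° × 111700 × cos 70.643° = 1e-05 × 111700 × 0.3315 ≈ 0.370233 m.
Worst case both components are at the extreme and orthogonal: √(1.117² + 0.370233²) ≈ 1.17676 m.

1 metres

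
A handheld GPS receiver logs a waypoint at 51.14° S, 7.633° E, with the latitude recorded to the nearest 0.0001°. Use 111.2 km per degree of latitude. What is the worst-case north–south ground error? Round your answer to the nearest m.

Rounding to 4 decimal places leaves the latitude within ±5e-05° of the true value.
Along the meridian that is 5e-05° × 111200 m/° = 5.56 m.

6 m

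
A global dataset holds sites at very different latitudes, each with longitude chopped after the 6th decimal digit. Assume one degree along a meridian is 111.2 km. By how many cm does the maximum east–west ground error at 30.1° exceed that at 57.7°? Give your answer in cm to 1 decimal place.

Truncating at 6 decimal places can drop up to a full unit in the last place, so the longitude may be off by as much as 1e-06°.
At 30.1°: 1e-06° × 111200 × cos 30.1° = 1e-06 × 111200 × 0.8652 ≈ 0.096205 m.
Error at 57.7° = 1e-06° × 111200 × cos 57.7° ≈ 0.1112 × 0.5344 = 0.05942 m.
So the lower-latitude error exceeds the higher by 0.096205 − 0.05942 = 0.036785 m.
That is 0.0367849 m = 3.6785 cm.

3.7 cm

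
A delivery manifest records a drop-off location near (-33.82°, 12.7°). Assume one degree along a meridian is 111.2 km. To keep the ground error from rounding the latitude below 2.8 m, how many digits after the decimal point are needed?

One degree of latitude covers 111200 m.
With N decimal places the half-ulp bound is 0.5·10⁻ᴺ°, or 0.5·10⁻ᴺ × 111200 m on the ground.
Need 0.5 × 111200 × 10⁻ᴺ ≤ 2.8 → 10⁻ᴺ ≤ 5.036e-05, so N ≥ 4.30.
So 5 decimal places suffice (0.556 m); 4 would allow up to 5.56 m.

5 decimal places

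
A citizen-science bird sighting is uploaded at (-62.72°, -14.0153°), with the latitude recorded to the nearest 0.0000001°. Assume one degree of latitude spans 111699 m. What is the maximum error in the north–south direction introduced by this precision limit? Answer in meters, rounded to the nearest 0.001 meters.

Rounding to 7 decimal places leaves the latitude within ±5e-08° of the true value.
Along the meridian that is 5e-08° × 111699 m/° = 0.00558495 m.

0.006 meters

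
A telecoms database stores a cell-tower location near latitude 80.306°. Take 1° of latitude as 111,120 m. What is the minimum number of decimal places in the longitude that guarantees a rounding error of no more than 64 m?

At 80.306° one degree of longitude covers 111120 × cos 80.306° ≈ 111120 × 0.1684 ≈ 18711.1 m.
N decimal places → at most half a unit in the last place, 0.5 × 10⁻ᴺ° = 18711.1/2 × 10⁻ᴺ m.
Need 0.5 × 18711.1 × 10⁻ᴺ ≤ 64 → 10⁻ᴺ ≤ 6.841e-03, so N ≥ 2.16.
At 2 places the error can reach 93.6 m, but 3 places keeps it to 9.36 m.

3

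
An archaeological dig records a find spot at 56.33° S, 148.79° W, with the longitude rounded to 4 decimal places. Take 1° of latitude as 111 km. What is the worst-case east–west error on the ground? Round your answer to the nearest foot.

10 feet

Rounding to 4 decimal places leaves the longitude within ±5e-05° of the true value.
One degree of longitude at 56.33° is 111000 × cos 56.33° ≈ 111000 × 0.5544 = 61539.4 m.
Maximum E–W displacement: 5e-05 × 61539.4 = 3.07697 m.
Converting: 3.07697 m × 3.2808 ft/m ≈ 10.095 ft.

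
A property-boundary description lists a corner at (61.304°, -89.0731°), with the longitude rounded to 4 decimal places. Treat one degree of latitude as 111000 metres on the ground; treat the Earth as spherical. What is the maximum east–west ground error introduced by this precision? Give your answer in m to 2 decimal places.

Rounding to 4 decimal places leaves the longitude within ±5e-05° of the true value.
At latitude 61.304° a degree of longitude spans 111000 m × cos 61.304° = 111000 × 0.4802 ≈ 53298 m.
East–west error: 5e-05° × 53298 m/° ≈ 2.6649 m.

2.66 m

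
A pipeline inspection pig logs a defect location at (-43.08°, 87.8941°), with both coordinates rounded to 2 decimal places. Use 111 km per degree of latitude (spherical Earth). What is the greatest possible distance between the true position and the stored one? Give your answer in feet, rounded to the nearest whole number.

Rounding to 2 decimal places leaves each coordinate within ±0.005° of the true value.
Latitude error → 0.005 × 111000 = 555 m along the meridian.
E–W at 43.08°: 0.005° × 111000 × cos 43.08° = 0.005 × 111000 × 0.7304 ≈ 405.372 m.
Combining orthogonally: (555² + 405.372²)^½ ≈ 687.279 m.
Converting: 687.279 m × 3.2808 ft/m ≈ 2254.9 ft.

2255 feet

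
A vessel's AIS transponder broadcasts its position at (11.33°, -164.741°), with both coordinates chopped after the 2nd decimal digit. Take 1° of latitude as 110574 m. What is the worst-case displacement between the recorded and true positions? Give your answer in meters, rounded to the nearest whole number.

1549 meters

Truncating at 2 decimal places can drop up to a full unit in the last place, so each coordinate may be off by as much as 0.01°.
North–south component: 0.01° × 110574 = 1105.74 m.
E–W at 11.33°: 0.01° × 110574 × cos 11.33° = 0.01 × 110574 × 0.9805 ≈ 1084.19 m.
Worst case both components are at the extreme and orthogonal: √(1105.74² + 1084.19²) ≈ 1548.59 m.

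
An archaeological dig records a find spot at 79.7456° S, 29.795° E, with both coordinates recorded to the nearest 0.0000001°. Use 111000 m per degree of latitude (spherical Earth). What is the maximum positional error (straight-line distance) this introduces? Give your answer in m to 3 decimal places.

0.006 m

Rounding to 7 decimal places leaves each coordinate within ±5e-08° of the true value.
North–south component: 5e-08° × 111000 = 0.00555 m.
Longitude error → 5e-08 × 111000 × cos 79.7456° = 5e-08 × 111000 × 0.1780 ≈ 0.000988006 m.
Worst case both components are at the extreme and orthogonal: √(0.00555² + 0.000988006²) ≈ 0.00563726 m.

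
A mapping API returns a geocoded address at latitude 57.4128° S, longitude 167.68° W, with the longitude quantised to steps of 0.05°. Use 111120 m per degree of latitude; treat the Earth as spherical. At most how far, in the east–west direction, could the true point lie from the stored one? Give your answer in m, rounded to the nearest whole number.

With a 0.05° grid the true value lies within half a step, ±0.05°/2 = ±0.025°, of the stored one.
At latitude 57.4128° a degree of longitude spans 111120 m × cos 57.4128° = 111120 × 0.5386 ≈ 59847.3 m.
East–west error: 0.025° × 59847.3 m/° ≈ 1496.18 m.

1496 m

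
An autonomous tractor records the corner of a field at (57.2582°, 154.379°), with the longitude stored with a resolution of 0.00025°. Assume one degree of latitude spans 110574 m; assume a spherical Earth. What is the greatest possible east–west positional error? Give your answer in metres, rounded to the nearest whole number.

7 metres

With a 0.00025° grid the true value lies within half a step, ±0.00025°/2 = ±0.000125°, of the stored one.
Parallels shrink by cos φ, so at 57.2582° a degree of longitude is 110574 × 0.5409 ≈ 59804.4 m.
East–west error: 0.000125° × 59804.4 m/° ≈ 7.47555 m.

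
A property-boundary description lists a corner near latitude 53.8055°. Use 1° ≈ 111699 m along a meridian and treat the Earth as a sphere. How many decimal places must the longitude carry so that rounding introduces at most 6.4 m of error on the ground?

4 decimal places

At 53.8055° one degree of longitude covers 111699 × cos 53.8055° ≈ 111699 × 0.5905 ≈ 65961.4 m.
With N decimal places the half-ulp bound is 0.5·10⁻ᴺ°, or 0.5·10⁻ᴺ × 65961.4 m on the ground.
Setting 32980.7 × 10⁻ᴺ ≤ 6.4 gives 10ᴺ ≥ 5153, i.e. N ≥ 3.71.
So 4 decimal places suffice (3.3 m); 3 would allow up to 33 m.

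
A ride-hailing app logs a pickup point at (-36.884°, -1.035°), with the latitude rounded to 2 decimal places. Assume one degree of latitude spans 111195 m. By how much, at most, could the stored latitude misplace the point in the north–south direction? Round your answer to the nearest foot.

Rounding to 2 decimal places leaves the latitude within ±0.005° of the true value.
So the N–S error is at most 0.005 × 111195 = 555.975 m.
Converting: 555.975 m × 3.2808 ft/m ≈ 1824.1 ft.

1824 feet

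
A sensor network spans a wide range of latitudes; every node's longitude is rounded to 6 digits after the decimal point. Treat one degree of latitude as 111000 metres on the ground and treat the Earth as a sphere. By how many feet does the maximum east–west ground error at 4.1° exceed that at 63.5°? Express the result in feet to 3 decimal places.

Rounding to 6 decimal places leaves the longitude within ±5e-07° of the true value.
Error at 4.1° = 5e-07° × 111000 × cos 4.1° ≈ 0.0555 × 0.9974 = 0.055358 m.
At 63.5°: 5e-07° × 111000 × cos 63.5° = 5e-07 × 111000 × 0.4462 ≈ 0.024764 m.
So the lower-latitude error exceeds the higher by 0.055358 − 0.024764 = 0.030594 m.
Converting: 0.030594 m × 3.2808 ft/m ≈ 0.10037 ft.

0.100 feet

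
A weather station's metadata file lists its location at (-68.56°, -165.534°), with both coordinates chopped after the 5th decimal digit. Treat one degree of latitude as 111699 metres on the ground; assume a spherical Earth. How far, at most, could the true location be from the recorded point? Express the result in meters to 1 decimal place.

Truncating at 5 decimal places can drop up to a full unit in the last place, so each coordinate may be off by as much as 1e-05°.
N–S: 1e-05° × 111699 m/° = 1.11699 m.
Longitude error → 1e-05 × 111699 × cos 68.56° = 1e-05 × 111699 × 0.3655 ≈ 0.40829 m.
Combining orthogonally: (1.11699² + 0.40829²)^½ ≈ 1.18927 m.

1.2 meters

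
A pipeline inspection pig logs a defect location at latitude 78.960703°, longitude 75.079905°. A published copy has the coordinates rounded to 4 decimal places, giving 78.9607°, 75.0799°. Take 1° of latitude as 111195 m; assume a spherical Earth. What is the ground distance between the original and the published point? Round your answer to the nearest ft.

The latitude changed by +0.000003° and the longitude by +0.000005°.
North–south shift: 0.000003 × 111195 = 0.333585 m.
E–W at 78.9607°: 0.000005° × 111195 × cos 78.9607° = 0.000005 × 111195 × 0.1915 ≈ 0.106459 m.
Hypotenuse of the two orthogonal shifts: √(0.333585² + 0.106459²) = 0.350161 m.
In feet: 0.350161 m ÷ 0.3048 ≈ 1.1488 ft.

1 ft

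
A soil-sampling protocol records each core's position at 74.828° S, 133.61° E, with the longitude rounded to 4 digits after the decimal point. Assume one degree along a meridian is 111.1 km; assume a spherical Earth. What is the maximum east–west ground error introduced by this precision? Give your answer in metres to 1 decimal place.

Rounding to 4 decimal places leaves the longitude within ±5e-05° of the true value.
One degree of longitude at 74.828° is 111100 × cos 74.828° ≈ 111100 × 0.2617 = 29076.8 m.
Maximum E–W displacement: 5e-05 × 29076.8 = 1.45384 m.

1.5 metres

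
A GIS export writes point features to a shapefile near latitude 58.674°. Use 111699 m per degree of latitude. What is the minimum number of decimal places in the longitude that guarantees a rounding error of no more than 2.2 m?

At 58.674° one degree of longitude covers 111699 × cos 58.674° ≈ 111699 × 0.5199 ≈ 58073.1 m.
N decimal places → at most half a unit in the last place, 0.5 × 10⁻ᴺ° = 58073.1/2 × 10⁻ᴺ m.
Setting 29036.5 × 10⁻ᴺ ≤ 2.2 gives 10ᴺ ≥ 1.32e+04, i.e. N ≥ 4.12.
N = 4 would give 2.9 m (too coarse); N = 5 gives 0.29 m ≤ 2.2 m.

5 decimal places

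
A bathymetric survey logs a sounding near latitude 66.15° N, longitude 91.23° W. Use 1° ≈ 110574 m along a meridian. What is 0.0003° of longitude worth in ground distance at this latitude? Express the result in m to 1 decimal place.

13.4 m

One degree of longitude here spans 110574 × cos 66.15° = 110574 × 0.4043 ≈ 44709.9 m; 0.0003° of that is 13.413 m.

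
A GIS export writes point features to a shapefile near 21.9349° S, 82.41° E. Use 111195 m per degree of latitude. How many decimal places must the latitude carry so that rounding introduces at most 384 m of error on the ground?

3 decimal places

One degree of latitude covers 111195 m.
N decimal places → at most half a unit in the last place, 0.5 × 10⁻ᴺ° = 111195/2 × 10⁻ᴺ m.
Need 0.5 × 111195 × 10⁻ᴺ ≤ 384 → 10⁻ᴺ ≤ 6.907e-03, so N ≥ 2.16.
At 2 places the error can reach 556 m, but 3 places keeps it to 55.6 m.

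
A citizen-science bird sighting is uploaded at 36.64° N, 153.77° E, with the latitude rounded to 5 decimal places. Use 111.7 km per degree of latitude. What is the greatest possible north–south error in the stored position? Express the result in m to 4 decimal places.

0.5585 m

Rounding to 5 decimal places leaves the latitude within ±5e-06° of the true value.
So the N–S error is at most 5e-06 × 111700 = 0.5585 m.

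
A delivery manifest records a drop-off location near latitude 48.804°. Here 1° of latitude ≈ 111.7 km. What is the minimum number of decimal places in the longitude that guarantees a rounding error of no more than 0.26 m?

At 48.804° one degree of longitude covers 111700 × cos 48.804° ≈ 111700 × 0.6586 ≈ 73569.7 m.
With N decimal places the half-ulp bound is 0.5·10⁻ᴺ°, or 0.5·10⁻ᴺ × 73569.7 m on the ground.
Setting 36784.9 × 10⁻ᴺ ≤ 0.26 gives 10ᴺ ≥ 1.415e+05, i.e. N ≥ 5.15.
At 5 places the error can reach 0.368 m, but 6 places keeps it to 0.0368 m.

6 decimal places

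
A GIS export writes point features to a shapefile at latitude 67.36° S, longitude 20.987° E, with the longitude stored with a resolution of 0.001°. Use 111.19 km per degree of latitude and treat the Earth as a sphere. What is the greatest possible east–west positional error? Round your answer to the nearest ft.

With a 0.001° grid the true value lies within half a step, ±0.001°/2 = ±0.0005°, of the stored one.
One degree of longitude at 67.36° is 111190 × cos 67.36° ≈ 111190 × 0.3849 = 42801.5 m.
So at most 0.0005° × 42801.5 ≈ 21.4007 m east–west.
Converting: 21.4007 m × 3.2808 ft/m ≈ 70.212 ft.

70 ft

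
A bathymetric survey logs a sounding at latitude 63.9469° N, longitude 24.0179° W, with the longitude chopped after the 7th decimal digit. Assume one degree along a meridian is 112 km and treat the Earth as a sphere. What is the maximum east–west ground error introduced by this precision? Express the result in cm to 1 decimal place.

Truncating at 7 decimal places can drop up to a full unit in the last place, so the longitude may be off by as much as 1e-07°.
Parallels shrink by cos φ, so at 63.9469° a degree of longitude is 112000 × 0.4392 ≈ 49190.8 m.
So at most 1e-07° × 49190.8 ≈ 0.00491908 m east–west.
That is 0.00491908 m = 0.49191 cm.

0.5 cm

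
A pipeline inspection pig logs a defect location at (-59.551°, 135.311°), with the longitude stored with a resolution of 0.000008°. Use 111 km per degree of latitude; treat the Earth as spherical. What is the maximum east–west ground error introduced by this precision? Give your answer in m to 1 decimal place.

With a 0.000008° grid the true value lies within half a step, ±0.000008°/2 = ±4e-06°, of the stored one.
One degree of longitude at 59.551° is 111000 × cos 59.551° ≈ 111000 × 0.5068 = 56251.6 m.
So at most 4e-06° × 56251.6 ≈ 0.225006 m east–west.

0.2 m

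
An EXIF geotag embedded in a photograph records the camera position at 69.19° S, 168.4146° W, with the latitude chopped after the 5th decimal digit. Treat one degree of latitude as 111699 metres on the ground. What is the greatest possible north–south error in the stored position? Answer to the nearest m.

1 m

Truncating at 5 decimal places can drop up to a full unit in the last place, so the latitude may be off by as much as 1e-05°.
So the N–S error is at most 1e-05 × 111699 = 1.11699 m.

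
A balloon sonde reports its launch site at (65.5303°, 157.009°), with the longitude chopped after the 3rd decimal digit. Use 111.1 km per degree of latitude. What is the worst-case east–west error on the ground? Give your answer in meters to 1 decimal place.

46.0 meters

Truncating at 3 decimal places can drop up to a full unit in the last place, so the longitude may be off by as much as 0.001°.
One degree of longitude at 65.5303° is 111100 × cos 65.5303° ≈ 111100 × 0.4142 = 46018.9 m.
So at most 0.001° × 46018.9 ≈ 46.0189 m east–west.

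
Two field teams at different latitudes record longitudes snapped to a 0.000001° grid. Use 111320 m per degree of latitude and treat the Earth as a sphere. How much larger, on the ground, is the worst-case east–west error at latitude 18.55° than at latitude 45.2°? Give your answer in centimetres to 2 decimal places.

With a 0.000001° grid the true value lies within half a step, ±0.000001°/2 = ±5e-07°, of the stored one.
At 18.55°: 5e-07° × 111320 × cos 18.55° = 5e-07 × 111320 × 0.9480 ≈ 0.052768 m.
At 45.2°: 5e-07° × 111320 × cos 45.2° = 5e-07 × 111320 × 0.7046 ≈ 0.03922 m.
So the lower-latitude error exceeds the higher by 0.052768 − 0.03922 = 0.013548 m.
That is 0.0135483 m = 1.3548 cm.

1.35 centimetres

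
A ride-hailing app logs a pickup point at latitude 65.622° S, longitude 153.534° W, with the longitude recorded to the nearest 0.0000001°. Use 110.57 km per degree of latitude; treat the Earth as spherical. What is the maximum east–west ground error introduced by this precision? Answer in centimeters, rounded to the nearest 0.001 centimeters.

Rounding to 7 decimal places leaves the longitude within ±5e-08° of the true value.
One degree of longitude at 65.622° is 110570 × cos 65.622° ≈ 110570 × 0.4128 = 45638.3 m.
So at most 5e-08° × 45638.3 ≈ 0.00228191 m east–west.
That is 0.00228191 m = 0.22819 cm.

0.228 centimeters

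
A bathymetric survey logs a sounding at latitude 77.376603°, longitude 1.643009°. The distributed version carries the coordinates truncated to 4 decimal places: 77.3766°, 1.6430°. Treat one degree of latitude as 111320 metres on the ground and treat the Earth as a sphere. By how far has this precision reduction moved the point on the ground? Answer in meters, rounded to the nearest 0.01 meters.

0.40 meters

Δlat = 77.376603 − 77.3766 = +0.000003°; Δlon = 1.643009 − 1.6430 = +0.000009°.
N–S: 0.000003° × 111320 m/° = 0.33396 m.
East–west at this latitude: 0.000009° × 111320 × cos 77.3766° ≈ 0.000009 × 24328.1 = 0.218953 m.
Distance: √(0.33396² + 0.218953²) ≈ 0.399336 m.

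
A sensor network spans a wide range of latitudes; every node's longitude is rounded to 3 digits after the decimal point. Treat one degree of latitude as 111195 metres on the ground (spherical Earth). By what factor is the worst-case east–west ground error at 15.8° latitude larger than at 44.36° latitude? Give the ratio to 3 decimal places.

Rounding to 3 decimal places leaves the longitude within ±0.0005° of the true value.
Error at 15.8° = 0.0005° × 111195 × cos 15.8° ≈ 55.598 × 0.9622 = 53.497 m.
Error at 44.36° = 0.0005° × 111195 × cos 44.36° ≈ 55.598 × 0.7150 = 39.75 m.
The ratio reduces to cos 15.8° / cos 44.36° = 0.9622/0.7150 ≈ 1.3458.

1.346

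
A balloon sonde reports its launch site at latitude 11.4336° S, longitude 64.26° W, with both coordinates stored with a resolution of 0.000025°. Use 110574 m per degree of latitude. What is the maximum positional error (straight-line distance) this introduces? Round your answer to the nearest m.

2 m

With a 0.000025° grid the true value lies within half a step, ±0.000025°/2 = ±1.25e-05°, of the stored one.
N–S: 1.25e-05° × 110574 m/° = 1.38218 m.
Longitude error → 1.25e-05 × 110574 × cos 11.4336° = 1.25e-05 × 110574 × 0.9802 ≈ 1.35475 m.
Combining orthogonally: (1.38218² + 1.35475²)^½ ≈ 1.93539 m.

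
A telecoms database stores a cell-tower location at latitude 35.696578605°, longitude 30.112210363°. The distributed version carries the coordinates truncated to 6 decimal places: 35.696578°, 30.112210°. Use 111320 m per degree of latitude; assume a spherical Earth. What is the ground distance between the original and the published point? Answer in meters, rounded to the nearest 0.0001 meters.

0.0749 meters

Δlat = 35.696578605 − 35.696578 = +0.000000605°; Δlon = 30.112210363 − 30.112210 = +0.000000363°.
N–S: 0.000000605° × 111320 m/° = 0.0673486 m.
East–west at this latitude: 0.000000363° × 111320 × cos 35.6966° ≈ 0.000000363 × 90405 = 0.032817 m.
Distance: √(0.0673486² + 0.032817²) ≈ 0.0749186 m.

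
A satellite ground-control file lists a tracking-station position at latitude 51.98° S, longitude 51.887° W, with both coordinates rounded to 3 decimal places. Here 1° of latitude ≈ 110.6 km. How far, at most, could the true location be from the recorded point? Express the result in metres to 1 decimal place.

64.9 metres

Rounding to 3 decimal places leaves each coordinate within ±0.0005° of the true value.
N–S: 0.0005° × 110600 m/° = 55.3 m.
E–W at 51.98°: 0.0005° × 110600 × cos 51.98° = 0.0005 × 110600 × 0.6159 ≈ 34.0613 m.
Combining orthogonally: (55.3² + 34.0613²)^½ ≈ 64.9481 m.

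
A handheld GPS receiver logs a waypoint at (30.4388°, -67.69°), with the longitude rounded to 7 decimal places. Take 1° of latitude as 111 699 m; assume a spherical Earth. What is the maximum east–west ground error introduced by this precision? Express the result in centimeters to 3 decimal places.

0.482 centimeters

Rounding to 7 decimal places leaves the longitude within ±5e-08° of the true value.
At latitude 30.4388° a degree of longitude spans 111699 m × cos 30.4388° = 111699 × 0.8622 ≈ 96303.6 m.
So at most 5e-08° × 96303.6 ≈ 0.00481518 m east–west.
That is 0.00481518 m = 0.48152 cm.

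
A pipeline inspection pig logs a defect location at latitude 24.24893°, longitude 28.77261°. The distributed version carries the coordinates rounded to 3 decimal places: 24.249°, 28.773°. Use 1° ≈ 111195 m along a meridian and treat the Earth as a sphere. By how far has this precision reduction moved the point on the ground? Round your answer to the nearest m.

Δlat = 24.24893 − 24.249 = -0.00007°; Δlon = 28.77261 − 28.773 = -0.00039°.
North–south shift: -0.00007 × 111195 = -7.78365 m.
E–W at 24.249°: -0.00039° × 111195 × cos 24.249° = -0.00039 × 111195 × 0.9118 ≈ -39.5398 m.
Distance: √(7.78365² + 39.5398²) ≈ 40.2987 m.

40 m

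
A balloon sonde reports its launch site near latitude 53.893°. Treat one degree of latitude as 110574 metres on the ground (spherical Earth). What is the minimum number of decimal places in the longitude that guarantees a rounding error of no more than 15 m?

4

At 53.893° one degree of longitude covers 110574 × cos 53.893° ≈ 110574 × 0.5893 ≈ 65160.7 m.
Rounding to N decimal places gives at most 0.5 × 10⁻ᴺ degrees of error, i.e. 0.5 × 10⁻ᴺ × 65160.7 m.
Setting 32580.4 × 10⁻ᴺ ≤ 15 gives 10ᴺ ≥ 2172, i.e. N ≥ 3.34.
N = 3 would give 32.6 m (too coarse); N = 4 gives 3.26 m ≤ 15 m.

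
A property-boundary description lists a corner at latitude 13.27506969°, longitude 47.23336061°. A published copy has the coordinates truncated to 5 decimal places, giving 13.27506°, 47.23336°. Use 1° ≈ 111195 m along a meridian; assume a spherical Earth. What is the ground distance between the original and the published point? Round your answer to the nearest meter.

Δlat = 13.27506969 − 13.27506 = +0.00000969°; Δlon = 47.23336061 − 47.23336 = +0.00000061°.
North–south shift: 0.00000969 × 111195 = 1.07748 m.
E–W at 13.2751°: 0.00000061° × 111195 × cos 13.2751° = 0.00000061 × 111195 × 0.9733 ≈ 0.0660165 m.
Distance: √(1.07748² + 0.0660165²) ≈ 1.0795 m.

1 meters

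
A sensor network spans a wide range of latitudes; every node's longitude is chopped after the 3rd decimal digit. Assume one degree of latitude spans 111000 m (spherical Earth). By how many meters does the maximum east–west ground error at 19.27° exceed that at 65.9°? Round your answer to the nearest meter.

59 meters

Truncating at 3 decimal places can drop up to a full unit in the last place, so the longitude may be off by as much as 0.001°.
Error at 19.27° = 0.001° × 111000 × cos 19.27° ≈ 111 × 0.9440 = 104.78 m.
Error at 65.9° = 0.001° × 111000 × cos 65.9° ≈ 111 × 0.4083 = 45.325 m.
So the lower-latitude error exceeds the higher by 104.78 − 45.325 = 59.456 m.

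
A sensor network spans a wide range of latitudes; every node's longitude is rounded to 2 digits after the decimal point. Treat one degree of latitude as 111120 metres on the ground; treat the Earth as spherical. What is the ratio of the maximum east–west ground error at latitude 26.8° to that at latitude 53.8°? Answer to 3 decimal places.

Rounding to 2 decimal places leaves the longitude within ±0.005° of the true value.
Error at 26.8° = 0.005° × 111120 × cos 26.8° ≈ 555.6 × 0.8926 = 495.92 m.
Error at 53.8° = 0.005° × 111120 × cos 53.8° ≈ 555.6 × 0.5906 = 328.14 m.
Ratio: 495.92 / 328.14 = cos 26.8° / cos 53.8° ≈ 1.5113.

1.511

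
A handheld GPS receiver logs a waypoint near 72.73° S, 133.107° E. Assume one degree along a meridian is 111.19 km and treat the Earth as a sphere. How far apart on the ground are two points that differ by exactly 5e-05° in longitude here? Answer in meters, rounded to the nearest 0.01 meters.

1.65 meters

At 72.73° a degree of longitude is 111190 × cos 72.73° ≈ 33009.5 m, so 5e-05° corresponds to 1.65048 m.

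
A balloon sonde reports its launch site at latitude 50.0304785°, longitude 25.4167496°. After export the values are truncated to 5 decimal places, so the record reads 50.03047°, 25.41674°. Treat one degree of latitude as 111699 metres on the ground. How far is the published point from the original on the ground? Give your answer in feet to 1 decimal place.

Δlat = 50.0304785 − 50.03047 = +0.0000085°; Δlon = 25.4167496 − 25.41674 = +0.0000096°.
North–south shift: 0.0000085 × 111699 = 0.949441 m.
E–W at 50.0305°: 0.0000096° × 111699 × cos 50.0305° = 0.0000096 × 111699 × 0.6424 ≈ 0.688831 m.
Combined displacement = (0.949441² + 0.688831²)^½ ≈ 1.173 m.
In feet: 1.173 m ÷ 0.3048 ≈ 3.8484 ft.

3.8 feet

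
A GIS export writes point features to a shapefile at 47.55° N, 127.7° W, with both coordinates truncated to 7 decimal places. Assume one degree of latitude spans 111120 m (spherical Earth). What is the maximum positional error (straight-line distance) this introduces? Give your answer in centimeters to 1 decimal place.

1.3 centimeters

Truncating at 7 decimal places can drop up to a full unit in the last place, so each coordinate may be off by as much as 1e-07°.
N–S: 1e-07° × 111120 m/° = 0.011112 m.
E–W at 47.55°: 1e-07° × 111120 × cos 47.55° = 1e-07 × 111120 × 0.6749 ≈ 0.00750001 m.
The two errors are perpendicular, so the maximum displacement is √(0.011112² + 0.00750001²) ≈ 0.0134062 m.
That is 0.0134062 m = 1.3406 cm.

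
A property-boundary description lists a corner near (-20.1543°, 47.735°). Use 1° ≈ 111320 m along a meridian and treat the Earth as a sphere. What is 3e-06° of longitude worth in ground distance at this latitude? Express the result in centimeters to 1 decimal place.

At 20.1543° a degree of longitude is 111320 × cos 20.1543° ≈ 104504 m, so 3e-06° corresponds to 0.313511 m.
That is 0.313511 m = 31.351 cm.

31.4 centimeters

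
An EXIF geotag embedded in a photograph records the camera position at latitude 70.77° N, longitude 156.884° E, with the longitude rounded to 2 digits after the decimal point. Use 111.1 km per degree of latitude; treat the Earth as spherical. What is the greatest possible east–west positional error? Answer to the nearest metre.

183 metres

Rounding to 2 decimal places leaves the longitude within ±0.005° of the true value.
One degree of longitude at 70.77° is 111100 × cos 70.77° ≈ 111100 × 0.3294 = 36592 m.
Maximum E–W displacement: 0.005 × 36592 = 182.96 m.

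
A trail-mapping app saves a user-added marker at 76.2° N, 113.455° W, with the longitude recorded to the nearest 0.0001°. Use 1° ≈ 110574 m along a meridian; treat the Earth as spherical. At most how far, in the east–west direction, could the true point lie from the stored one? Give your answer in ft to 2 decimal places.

Rounding to 4 decimal places leaves the longitude within ±5e-05° of the true value.
One degree of longitude at 76.2° is 110574 × cos 76.2° ≈ 110574 × 0.2385 = 26375.6 m.
East–west error: 5e-05° × 26375.6 m/° ≈ 1.31878 m.
Converting: 1.31878 m × 3.2808 ft/m ≈ 4.3267 ft.

4.33 ft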